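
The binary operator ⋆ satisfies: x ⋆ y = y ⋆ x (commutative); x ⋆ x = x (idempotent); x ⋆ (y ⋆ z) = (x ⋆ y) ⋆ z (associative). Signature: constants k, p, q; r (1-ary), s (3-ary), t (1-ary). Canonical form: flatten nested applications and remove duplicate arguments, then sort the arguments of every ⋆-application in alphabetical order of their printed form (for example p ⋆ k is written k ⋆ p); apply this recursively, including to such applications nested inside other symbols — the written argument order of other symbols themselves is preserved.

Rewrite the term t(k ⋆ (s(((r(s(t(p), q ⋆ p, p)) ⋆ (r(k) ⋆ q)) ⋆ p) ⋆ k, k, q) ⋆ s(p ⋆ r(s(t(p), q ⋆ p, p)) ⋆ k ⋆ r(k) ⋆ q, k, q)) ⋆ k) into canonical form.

Descend into:  k ⋆ (s(((r(s(t(p), q ⋆ p, p)) ⋆ (r(k) ⋆ q)) ⋆ p) ⋆ k, k, q) ⋆ s(p ⋆ r(s(t(p), q ⋆ p, p)) ⋆ k ⋆ r(k) ⋆ q, k, q)) ⋆ k
Merge nested applications:  k ⋆ s(((r(s(t(p), q ⋆ p, p)) ⋆ (r(k) ⋆ q)) ⋆ p) ⋆ k, k, q) ⋆ s(p ⋆ r(s(t(p), q ⋆ p, p)) ⋆ k ⋆ r(k) ⋆ q, k, q) ⋆ k
Simplify inside:  s(((r(s(t(p), q ⋆ p, p)) ⋆ (r(k) ⋆ q)) ⋆ p) ⋆ k, k, q)  →  s(k ⋆ p ⋆ q ⋆ r(k) ⋆ r(s(t(p), p ⋆ q, p)), k, q)
Inside:  s(p ⋆ r(s(t(p), q ⋆ p, p)) ⋆ k ⋆ r(k) ⋆ q, k, q)  →  s(k ⋆ p ⋆ q ⋆ r(k) ⋆ r(s(t(p), p ⋆ q, p)), k, q)
Idempotence:  drop duplicate s(k ⋆ p ⋆ q ⋆ r(k) ⋆ r(s(t(p), p ⋆ q, p)), k, q), k
Order the arguments:  k ⋆ s(k ⋆ p ⋆ q ⋆ r(k) ⋆ r(s(t(p), p ⋆ q, p)), k, q)
Put back:  t(k ⋆ s(k ⋆ p ⋆ q ⋆ r(k) ⋆ r(s(t(p), p ⋆ q, p)), k, q))

Answer: t(k ⋆ s(k ⋆ p ⋆ q ⋆ r(k) ⋆ r(s(t(p), p ⋆ q, p)), k, q))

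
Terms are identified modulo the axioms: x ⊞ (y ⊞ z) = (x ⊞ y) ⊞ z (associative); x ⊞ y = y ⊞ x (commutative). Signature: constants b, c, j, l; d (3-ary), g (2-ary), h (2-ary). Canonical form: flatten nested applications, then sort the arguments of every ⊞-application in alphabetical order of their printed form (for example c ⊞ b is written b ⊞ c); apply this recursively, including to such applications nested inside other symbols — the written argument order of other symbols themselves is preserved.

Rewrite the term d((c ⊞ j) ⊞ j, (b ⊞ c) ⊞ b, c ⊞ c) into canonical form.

Work inside:  (b ⊞ c) ⊞ b
Merge nested applications:  b ⊞ c ⊞ b
Order the arguments:  b ⊞ b ⊞ c
Rebuild:  d(c ⊞ j ⊞ j, b ⊞ b ⊞ c, c ⊞ c)

Answer: d(c ⊞ j ⊞ j, b ⊞ b ⊞ c, c ⊞ c)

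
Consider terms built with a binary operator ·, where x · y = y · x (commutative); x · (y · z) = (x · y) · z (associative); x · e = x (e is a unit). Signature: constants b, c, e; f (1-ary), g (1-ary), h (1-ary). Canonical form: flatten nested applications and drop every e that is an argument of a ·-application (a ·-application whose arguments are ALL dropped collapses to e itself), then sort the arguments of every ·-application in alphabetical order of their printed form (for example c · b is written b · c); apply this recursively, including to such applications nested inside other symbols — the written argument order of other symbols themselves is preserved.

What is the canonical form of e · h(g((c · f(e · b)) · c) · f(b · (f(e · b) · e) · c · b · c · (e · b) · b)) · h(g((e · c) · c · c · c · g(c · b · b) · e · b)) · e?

Inside:  h(g((c · f(e · b)) · c) · f(b · (f(e · b) · e) · c · b · c · (e · b) · b))  →  h(f(b · b · b · b · c · c · f(b)) · g(c · c · f(b)))
Canonicalize subterm:  h(g((e · c) · c · c · c · g(c · b · b) · e · b))  →  h(g(b · c · c · c · c · g(b · b · c)))
Units out:  drop e (×2)
Order the arguments:  h(f(b · b · b · b · c · c · f(b)) · g(c · c · f(b))) · h(g(b · c · c · c · c · g(b · b · c)))

Answer: h(f(b · b · b · b · c · c · f(b)) · g(c · c · f(b))) · h(g(b · c · c · c · c · g(b · b · c)))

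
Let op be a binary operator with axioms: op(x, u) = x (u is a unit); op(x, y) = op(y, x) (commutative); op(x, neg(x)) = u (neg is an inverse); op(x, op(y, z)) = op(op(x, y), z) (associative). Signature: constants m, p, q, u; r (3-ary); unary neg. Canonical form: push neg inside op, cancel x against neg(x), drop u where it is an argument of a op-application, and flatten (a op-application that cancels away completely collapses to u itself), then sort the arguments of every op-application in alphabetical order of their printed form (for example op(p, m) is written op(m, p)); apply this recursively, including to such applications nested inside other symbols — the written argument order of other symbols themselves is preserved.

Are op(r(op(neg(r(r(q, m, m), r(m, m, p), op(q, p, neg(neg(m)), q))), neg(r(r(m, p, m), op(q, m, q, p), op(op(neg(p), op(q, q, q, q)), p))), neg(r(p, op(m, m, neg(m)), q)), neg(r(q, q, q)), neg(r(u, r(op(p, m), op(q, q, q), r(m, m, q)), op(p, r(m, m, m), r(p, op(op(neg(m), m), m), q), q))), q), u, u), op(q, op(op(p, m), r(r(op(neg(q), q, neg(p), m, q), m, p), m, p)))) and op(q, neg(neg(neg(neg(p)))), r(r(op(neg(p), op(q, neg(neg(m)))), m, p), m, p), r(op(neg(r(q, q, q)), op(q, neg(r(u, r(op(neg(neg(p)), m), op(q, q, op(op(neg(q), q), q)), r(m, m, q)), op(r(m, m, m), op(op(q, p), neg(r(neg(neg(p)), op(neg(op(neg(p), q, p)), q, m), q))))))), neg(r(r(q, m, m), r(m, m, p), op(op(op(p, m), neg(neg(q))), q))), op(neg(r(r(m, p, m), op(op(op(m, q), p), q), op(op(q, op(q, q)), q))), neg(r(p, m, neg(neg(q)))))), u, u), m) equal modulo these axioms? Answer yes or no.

Left:  op(r(op(neg(r(r(q, m, m), r(m, m, p), op(q, p, neg(neg(m)), q))), neg(r(r(m, p, m), op(q, m, q, p), op(op(neg(p), op(q, q, q, q)), p))), neg(r(p, op(m, m, neg(m)), q)), neg(r(q, q, q)), neg(r(u, r(op(p, m), op(q, q, q), r(m, m, q)), op(p, r(m, m, m), r(p, op(op(neg(m), m), m), q), q))), q), u, u), op(q, op(op(p, m), r(r(op(neg(q), q, neg(p), m, q), m, p), m, p))))
  Push neg inside:  distribute neg over op and collapse double neg
  Combine occurrences:  op(r(op(neg(r(p, m, q)), neg(r(q, q, q)), neg(r(r(m, p, m), op(m, p, q, q), op(q, q, q, q))), neg(r(r(q, m, m), r(m, m, p), op(m, p, q, q))), neg(r(u, r(op(m, p), op(q, q, q), r(m, m, q)), op(p, q, r(m, m, m), r(p, m, q)))), q), u, u), q, p, m, r(r(op(m, neg(p), q), m, p), m, p))
  Sort arguments:  op(m, p, q, r(op(neg(r(p, m, q)), neg(r(q, q, q)), neg(r(r(m, p, m), op(m, p, q, q), op(q, q, q, q))), neg(r(r(q, m, m), r(m, m, p), op(m, p, q, q))), neg(r(u, r(op(m, p), op(q, q, q), r(m, m, q)), op(p, q, r(m, m, m), r(p, m, q)))), q), u, u), r(r(op(m, neg(p), q), m, p), m, p))
Right:  op(q, neg(neg(neg(neg(p)))), r(r(op(neg(p), op(q, neg(neg(m)))), m, p), m, p), r(op(neg(r(q, q, q)), op(q, neg(r(u, r(op(neg(neg(p)), m), op(q, q, op(op(neg(q), q), q)), r(m, m, q)), op(r(m, m, m), op(op(q, p), neg(r(neg(neg(p)), op(neg(op(neg(p), q, p)), q, m), q))))))), neg(r(r(q, m, m), r(m, m, p), op(op(op(p, m), neg(neg(q))), q))), op(neg(r(r(m, p, m), op(op(op(m, q), p), q), op(op(q, op(q, q)), q))), neg(r(p, m, neg(neg(q)))))), u, u), m)
  Push neg inside:  distribute neg over op and collapse double neg
  Collect:  op(q, p, r(r(op(m, neg(p), q), m, p), m, p), r(op(neg(r(p, m, q)), neg(r(q, q, q)), neg(r(r(m, p, m), op(m, p, q, q), op(q, q, q, q))), neg(r(r(q, m, m), r(m, m, p), op(m, p, q, q))), neg(r(u, r(op(m, p), op(q, q, q), r(m, m, q)), op(neg(r(p, m, q)), p, q, r(m, m, m)))), q), u, u), m)
  Sort arguments:  op(m, p, q, r(op(neg(r(p, m, q)), neg(r(q, q, q)), neg(r(r(m, p, m), op(m, p, q, q), op(q, q, q, q))), neg(r(r(q, m, m), r(m, m, p), op(m, p, q, q))), neg(r(u, r(op(m, p), op(q, q, q), r(m, m, q)), op(neg(r(p, m, q)), p, q, r(m, m, m)))), q), u, u), r(r(op(m, neg(p), q), m, p), m, p))

Answer: no — op(m, p, q, r(op(neg(r(p, m, q)), neg(r(q, q, q)), neg(r(r(m, p, m), op(m, p, q, q), op(q, q, q, q))), neg(r(r(q, m, m), r(m, m, p), op(m, p, q, q))), neg(r(u, r(op(m, p), op(q, q, q), r(m, m, q)), op(p, q, r(m, m, m), r(p, m, q)))), q), u, u), r(r(op(m, neg(p), q), m, p), m, p)) vs op(m, p, q, r(op(neg(r(p, m, q)), neg(r(q, q, q)), neg(r(r(m, p, m), op(m, p, q, q), op(q, q, q, q))), neg(r(r(q, m, m), r(m, m, p), op(m, p, q, q))), neg(r(u, r(op(m, p), op(q, q, q), r(m, m, q)), op(neg(r(p, m, q)), p, q, r(m, m, m)))), q), u, u), r(r(op(m, neg(p), q), m, p), m, p))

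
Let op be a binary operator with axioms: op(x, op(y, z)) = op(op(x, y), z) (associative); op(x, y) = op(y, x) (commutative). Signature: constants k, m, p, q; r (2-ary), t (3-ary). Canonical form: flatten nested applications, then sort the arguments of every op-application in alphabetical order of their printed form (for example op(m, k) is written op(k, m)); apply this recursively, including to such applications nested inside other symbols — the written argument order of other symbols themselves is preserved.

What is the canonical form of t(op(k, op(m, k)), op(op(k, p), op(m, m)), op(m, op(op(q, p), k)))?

Answer: t(op(k, k, m), op(k, m, m, p), op(k, m, p, q))

Derivation:
Work inside:  op(m, op(op(q, p), k))
Merge nested applications:  op(m, q, p, k)
Order the arguments:  op(k, m, p, q)
Reassemble:  t(op(k, k, m), op(k, m, m, p), op(k, m, p, q))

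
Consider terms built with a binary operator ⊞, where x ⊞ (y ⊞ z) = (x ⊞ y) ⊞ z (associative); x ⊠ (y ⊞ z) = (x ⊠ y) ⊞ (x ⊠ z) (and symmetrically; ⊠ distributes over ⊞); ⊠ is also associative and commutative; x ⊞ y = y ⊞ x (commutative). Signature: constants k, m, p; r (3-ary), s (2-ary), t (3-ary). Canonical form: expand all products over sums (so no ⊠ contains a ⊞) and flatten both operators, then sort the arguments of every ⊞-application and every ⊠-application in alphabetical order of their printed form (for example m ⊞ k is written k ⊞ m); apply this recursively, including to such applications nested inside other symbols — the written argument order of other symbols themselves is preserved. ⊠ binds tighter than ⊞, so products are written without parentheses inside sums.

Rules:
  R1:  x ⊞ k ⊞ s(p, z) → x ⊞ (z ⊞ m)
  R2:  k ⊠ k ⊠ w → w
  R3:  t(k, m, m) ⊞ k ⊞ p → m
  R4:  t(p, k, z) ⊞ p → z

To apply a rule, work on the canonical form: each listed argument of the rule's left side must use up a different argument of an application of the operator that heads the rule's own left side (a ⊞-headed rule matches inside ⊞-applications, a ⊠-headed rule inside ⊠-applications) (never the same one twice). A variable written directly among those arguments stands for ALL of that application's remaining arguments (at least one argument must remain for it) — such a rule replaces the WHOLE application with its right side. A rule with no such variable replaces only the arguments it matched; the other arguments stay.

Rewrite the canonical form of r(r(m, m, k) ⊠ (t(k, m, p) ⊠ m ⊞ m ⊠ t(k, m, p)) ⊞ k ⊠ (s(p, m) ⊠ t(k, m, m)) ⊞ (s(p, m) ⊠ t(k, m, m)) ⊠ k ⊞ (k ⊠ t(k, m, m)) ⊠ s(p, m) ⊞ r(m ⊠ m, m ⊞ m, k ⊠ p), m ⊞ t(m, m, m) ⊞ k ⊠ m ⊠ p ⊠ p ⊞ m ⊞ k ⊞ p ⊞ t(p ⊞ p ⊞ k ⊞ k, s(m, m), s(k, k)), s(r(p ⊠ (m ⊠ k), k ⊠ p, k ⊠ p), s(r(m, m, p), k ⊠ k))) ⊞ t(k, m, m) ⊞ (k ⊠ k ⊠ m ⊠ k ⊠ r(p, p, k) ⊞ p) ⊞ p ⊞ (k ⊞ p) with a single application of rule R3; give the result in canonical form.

Canonical form:  k ⊞ k ⊠ k ⊠ k ⊠ m ⊠ r(p, p, k) ⊞ p ⊞ p ⊞ p ⊞ r(k ⊠ s(p, m) ⊠ t(k, m, m) ⊞ k ⊠ s(p, m) ⊠ t(k, m, m) ⊞ k ⊠ s(p, m) ⊠ t(k, m, m) ⊞ m ⊠ r(m, m, k) ⊠ t(k, m, p) ⊞ m ⊠ r(m, m, k) ⊠ t(k, m, p) ⊞ r(m ⊠ m, m ⊞ m, k ⊠ p), k ⊞ k ⊠ m ⊠ p ⊠ p ⊞ m ⊞ m ⊞ p ⊞ t(k ⊞ k ⊞ p ⊞ p, s(m, m), s(k, k)) ⊞ t(m, m, m), s(r(k ⊠ m ⊠ p, k ⊠ p, k ⊠ p), s(r(m, m, p), k ⊠ k))) ⊞ t(k, m, m)
R3 matches:  uses k, p, t(k, m, m)
Result:  k ⊠ k ⊠ k ⊠ m ⊠ r(p, p, k) ⊞ m ⊞ p ⊞ p ⊞ r(k ⊠ s(p, m) ⊠ t(k, m, m) ⊞ k ⊠ s(p, m) ⊠ t(k, m, m) ⊞ k ⊠ s(p, m) ⊠ t(k, m, m) ⊞ m ⊠ r(m, m, k) ⊠ t(k, m, p) ⊞ m ⊠ r(m, m, k) ⊠ t(k, m, p) ⊞ r(m ⊠ m, m ⊞ m, k ⊠ p), k ⊞ k ⊠ m ⊠ p ⊠ p ⊞ m ⊞ m ⊞ p ⊞ t(k ⊞ k ⊞ p ⊞ p, s(m, m), s(k, k)) ⊞ t(m, m, m), s(r(k ⊠ m ⊠ p, k ⊠ p, k ⊠ p), s(r(m, m, p), k ⊠ k)))

Answer: k ⊠ k ⊠ k ⊠ m ⊠ r(p, p, k) ⊞ m ⊞ p ⊞ p ⊞ r(k ⊠ s(p, m) ⊠ t(k, m, m) ⊞ k ⊠ s(p, m) ⊠ t(k, m, m) ⊞ k ⊠ s(p, m) ⊠ t(k, m, m) ⊞ m ⊠ r(m, m, k) ⊠ t(k, m, p) ⊞ m ⊠ r(m, m, k) ⊠ t(k, m, p) ⊞ r(m ⊠ m, m ⊞ m, k ⊠ p), k ⊞ k ⊠ m ⊠ p ⊠ p ⊞ m ⊞ m ⊞ p ⊞ t(k ⊞ k ⊞ p ⊞ p, s(m, m), s(k, k)) ⊞ t(m, m, m), s(r(k ⊠ m ⊠ p, k ⊠ p, k ⊠ p), s(r(m, m, p), k ⊠ k)))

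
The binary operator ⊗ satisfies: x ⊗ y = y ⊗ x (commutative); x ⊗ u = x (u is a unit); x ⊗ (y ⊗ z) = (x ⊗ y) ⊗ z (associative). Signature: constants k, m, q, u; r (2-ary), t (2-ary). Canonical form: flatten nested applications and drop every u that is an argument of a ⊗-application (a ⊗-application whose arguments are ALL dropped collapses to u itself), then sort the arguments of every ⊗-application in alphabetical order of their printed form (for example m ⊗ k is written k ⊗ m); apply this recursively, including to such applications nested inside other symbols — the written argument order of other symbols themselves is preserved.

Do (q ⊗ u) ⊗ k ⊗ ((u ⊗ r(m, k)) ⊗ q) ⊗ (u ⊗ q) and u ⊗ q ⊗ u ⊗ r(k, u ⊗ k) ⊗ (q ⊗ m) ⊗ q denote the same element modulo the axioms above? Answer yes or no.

Answer: no — k ⊗ q ⊗ q ⊗ q ⊗ r(m, k) vs m ⊗ q ⊗ q ⊗ q ⊗ r(k, k)

Derivation:
Left:  (q ⊗ u) ⊗ k ⊗ ((u ⊗ r(m, k)) ⊗ q) ⊗ (u ⊗ q)
  Merge nested applications:  q ⊗ u ⊗ k ⊗ u ⊗ r(m, k) ⊗ q ⊗ u ⊗ q
  Drop the unit:  drop u (×3)
  Sort:  k ⊗ q ⊗ q ⊗ q ⊗ r(m, k)
Right:  u ⊗ q ⊗ u ⊗ r(k, u ⊗ k) ⊗ (q ⊗ m) ⊗ q
  Merge nested applications:  u ⊗ q ⊗ u ⊗ r(k, u ⊗ k) ⊗ q ⊗ m ⊗ q
  Inside:  r(k, u ⊗ k)  →  r(k, k)
  Units out:  drop u (×2)
  Sort arguments:  m ⊗ q ⊗ q ⊗ q ⊗ r(k, k)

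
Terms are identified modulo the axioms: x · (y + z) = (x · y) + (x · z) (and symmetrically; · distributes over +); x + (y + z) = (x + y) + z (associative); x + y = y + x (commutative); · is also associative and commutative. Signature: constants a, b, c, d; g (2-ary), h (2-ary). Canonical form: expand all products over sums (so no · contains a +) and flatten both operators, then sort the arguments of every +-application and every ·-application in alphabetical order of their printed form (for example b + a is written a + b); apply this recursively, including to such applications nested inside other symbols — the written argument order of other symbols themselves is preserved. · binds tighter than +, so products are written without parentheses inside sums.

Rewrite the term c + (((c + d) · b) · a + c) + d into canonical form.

Distribute:  c + a · b · c + a · b · d + c + d
Sort arguments:  a · b · c + a · b · d + c + c + d

Answer: a · b · c + a · b · d + c + c + d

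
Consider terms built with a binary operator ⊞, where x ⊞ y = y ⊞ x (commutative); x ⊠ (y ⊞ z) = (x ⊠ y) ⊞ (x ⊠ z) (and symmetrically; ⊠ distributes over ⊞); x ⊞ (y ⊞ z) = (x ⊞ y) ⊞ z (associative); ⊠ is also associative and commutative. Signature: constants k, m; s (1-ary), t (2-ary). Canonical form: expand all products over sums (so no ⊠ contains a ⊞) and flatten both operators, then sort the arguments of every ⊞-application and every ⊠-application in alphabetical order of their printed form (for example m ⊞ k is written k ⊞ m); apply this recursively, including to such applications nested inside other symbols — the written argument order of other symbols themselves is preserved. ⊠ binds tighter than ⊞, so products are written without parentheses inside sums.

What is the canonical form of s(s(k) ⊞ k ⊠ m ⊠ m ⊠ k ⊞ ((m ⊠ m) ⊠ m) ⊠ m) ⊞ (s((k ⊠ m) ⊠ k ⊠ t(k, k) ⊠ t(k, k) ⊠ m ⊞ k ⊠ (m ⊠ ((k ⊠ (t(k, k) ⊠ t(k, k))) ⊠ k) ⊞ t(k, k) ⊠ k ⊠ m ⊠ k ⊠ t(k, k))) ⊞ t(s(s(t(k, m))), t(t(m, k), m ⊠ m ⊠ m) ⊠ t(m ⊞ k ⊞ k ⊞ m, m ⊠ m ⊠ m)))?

Answer: s(k ⊠ k ⊠ k ⊠ m ⊠ t(k, k) ⊠ t(k, k) ⊞ k ⊠ k ⊠ k ⊠ m ⊠ t(k, k) ⊠ t(k, k) ⊞ k ⊠ k ⊠ m ⊠ m ⊠ t(k, k) ⊠ t(k, k)) ⊞ s(k ⊠ k ⊠ m ⊠ m ⊞ m ⊠ m ⊠ m ⊠ m ⊞ s(k)) ⊞ t(s(s(t(k, m))), t(k ⊞ k ⊞ m ⊞ m, m ⊠ m ⊠ m) ⊠ t(t(m, k), m ⊠ m ⊠ m))

Derivation:
Expand:  s(k ⊠ k ⊠ m ⊠ m ⊞ m ⊠ m ⊠ m ⊠ m ⊞ s(k)) ⊞ s(k ⊠ k ⊠ k ⊠ m ⊠ t(k, k) ⊠ t(k, k) ⊞ k ⊠ k ⊠ k ⊠ m ⊠ t(k, k) ⊠ t(k, k) ⊞ k ⊠ k ⊠ m ⊠ m ⊠ t(k, k) ⊠ t(k, k)) ⊞ t(s(s(t(k, m))), t(k ⊞ k ⊞ m ⊞ m, m ⊠ m ⊠ m) ⊠ t(t(m, k), m ⊠ m ⊠ m))
Sort:  s(k ⊠ k ⊠ k ⊠ m ⊠ t(k, k) ⊠ t(k, k) ⊞ k ⊠ k ⊠ k ⊠ m ⊠ t(k, k) ⊠ t(k, k) ⊞ k ⊠ k ⊠ m ⊠ m ⊠ t(k, k) ⊠ t(k, k)) ⊞ s(k ⊠ k ⊠ m ⊠ m ⊞ m ⊠ m ⊠ m ⊠ m ⊞ s(k)) ⊞ t(s(s(t(k, m))), t(k ⊞ k ⊞ m ⊞ m, m ⊠ m ⊠ m) ⊠ t(t(m, k), m ⊠ m ⊠ m))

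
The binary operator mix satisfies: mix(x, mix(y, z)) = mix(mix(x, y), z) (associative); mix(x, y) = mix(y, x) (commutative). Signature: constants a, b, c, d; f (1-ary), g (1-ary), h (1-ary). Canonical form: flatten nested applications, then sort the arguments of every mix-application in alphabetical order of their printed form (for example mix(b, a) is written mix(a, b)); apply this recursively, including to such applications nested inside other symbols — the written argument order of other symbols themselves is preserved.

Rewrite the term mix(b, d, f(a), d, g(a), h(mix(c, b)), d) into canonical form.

Inside:  h(mix(c, b))  →  h(mix(b, c))
Order the arguments:  mix(b, d, d, d, f(a), g(a), h(mix(b, c)))

Answer: mix(b, d, d, d, f(a), g(a), h(mix(b, c)))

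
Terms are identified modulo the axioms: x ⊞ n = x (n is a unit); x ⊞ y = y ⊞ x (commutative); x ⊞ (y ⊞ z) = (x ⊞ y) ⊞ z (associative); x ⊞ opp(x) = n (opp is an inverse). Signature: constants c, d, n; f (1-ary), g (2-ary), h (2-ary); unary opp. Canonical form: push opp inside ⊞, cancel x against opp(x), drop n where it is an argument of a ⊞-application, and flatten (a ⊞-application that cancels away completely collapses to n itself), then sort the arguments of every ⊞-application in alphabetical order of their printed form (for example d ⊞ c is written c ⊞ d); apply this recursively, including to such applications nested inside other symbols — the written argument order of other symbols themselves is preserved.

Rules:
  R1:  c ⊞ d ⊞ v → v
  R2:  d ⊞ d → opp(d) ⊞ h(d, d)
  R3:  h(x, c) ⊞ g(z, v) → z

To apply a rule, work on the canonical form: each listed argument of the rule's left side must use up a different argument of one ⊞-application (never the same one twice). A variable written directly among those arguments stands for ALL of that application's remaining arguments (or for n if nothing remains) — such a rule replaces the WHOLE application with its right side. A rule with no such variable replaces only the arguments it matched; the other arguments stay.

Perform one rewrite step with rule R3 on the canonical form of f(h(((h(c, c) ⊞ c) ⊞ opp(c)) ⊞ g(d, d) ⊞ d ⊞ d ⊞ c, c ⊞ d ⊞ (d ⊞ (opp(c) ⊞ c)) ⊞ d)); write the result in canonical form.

Canonical form:  f(h(c ⊞ d ⊞ d ⊞ g(d, d) ⊞ h(c, c), c ⊞ d ⊞ d ⊞ d))
Match R3:  consume g(d, d), h(c, c);  v := d, x := c, z := d
New term:  f(h(c ⊞ d ⊞ d ⊞ d, c ⊞ d ⊞ d ⊞ d))

Answer: f(h(c ⊞ d ⊞ d ⊞ d, c ⊞ d ⊞ d ⊞ d))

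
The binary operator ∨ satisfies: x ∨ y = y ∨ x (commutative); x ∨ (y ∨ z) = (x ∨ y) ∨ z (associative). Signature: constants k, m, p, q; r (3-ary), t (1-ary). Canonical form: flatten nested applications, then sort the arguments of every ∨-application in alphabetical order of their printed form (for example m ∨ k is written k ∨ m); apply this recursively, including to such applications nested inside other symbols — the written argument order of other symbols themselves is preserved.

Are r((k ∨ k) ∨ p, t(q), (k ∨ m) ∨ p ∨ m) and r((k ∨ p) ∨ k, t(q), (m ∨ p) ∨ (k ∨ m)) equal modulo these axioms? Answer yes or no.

Left:  r((k ∨ k) ∨ p, t(q), (k ∨ m) ∨ p ∨ m)
  Work inside:  (k ∨ m) ∨ p ∨ m
  Merge nested applications:  k ∨ m ∨ p ∨ m
  Order the arguments:  k ∨ m ∨ m ∨ p
  Put back:  r(k ∨ k ∨ p, t(q), k ∨ m ∨ m ∨ p)
Right:  r((k ∨ p) ∨ k, t(q), (m ∨ p) ∨ (k ∨ m))
  Descend into:  (m ∨ p) ∨ (k ∨ m)
  Flatten:  m ∨ p ∨ k ∨ m
  Sort:  k ∨ m ∨ m ∨ p
  Reassemble:  r(k ∨ k ∨ p, t(q), k ∨ m ∨ m ∨ p)

Answer: yes — both canonical forms are r(k ∨ k ∨ p, t(q), k ∨ m ∨ m ∨ p)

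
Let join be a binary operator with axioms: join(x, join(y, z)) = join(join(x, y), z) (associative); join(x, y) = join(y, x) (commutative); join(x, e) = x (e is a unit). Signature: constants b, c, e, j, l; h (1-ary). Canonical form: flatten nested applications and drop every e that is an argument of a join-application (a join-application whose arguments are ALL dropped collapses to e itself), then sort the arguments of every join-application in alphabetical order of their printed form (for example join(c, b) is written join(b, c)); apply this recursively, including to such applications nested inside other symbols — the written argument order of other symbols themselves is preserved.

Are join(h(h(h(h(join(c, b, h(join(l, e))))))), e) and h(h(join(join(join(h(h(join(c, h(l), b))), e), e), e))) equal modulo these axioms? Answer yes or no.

Left:  join(h(h(h(h(join(c, b, h(join(l, e))))))), e)
  Inside:  h(h(h(h(join(c, b, h(join(l, e)))))))  →  h(h(h(h(join(b, c, h(l))))))
  Unit:  drop e
  Sort:  h(h(h(h(join(b, c, h(l))))))
Right:  h(h(join(join(join(h(h(join(c, h(l), b))), e), e), e)))
  Work inside:  join(join(join(h(h(join(c, h(l), b))), e), e), e)
  Flatten:  join(h(h(join(c, h(l), b))), e, e, e)
  Canonicalize subterm:  h(h(join(c, h(l), b)))  →  h(h(join(b, c, h(l))))
  Unit:  drop e (×3)
  Sort arguments:  h(h(join(b, c, h(l))))
  Rebuild:  h(h(h(h(join(b, c, h(l))))))

Answer: yes — both canonical forms are h(h(h(h(join(b, c, h(l))))))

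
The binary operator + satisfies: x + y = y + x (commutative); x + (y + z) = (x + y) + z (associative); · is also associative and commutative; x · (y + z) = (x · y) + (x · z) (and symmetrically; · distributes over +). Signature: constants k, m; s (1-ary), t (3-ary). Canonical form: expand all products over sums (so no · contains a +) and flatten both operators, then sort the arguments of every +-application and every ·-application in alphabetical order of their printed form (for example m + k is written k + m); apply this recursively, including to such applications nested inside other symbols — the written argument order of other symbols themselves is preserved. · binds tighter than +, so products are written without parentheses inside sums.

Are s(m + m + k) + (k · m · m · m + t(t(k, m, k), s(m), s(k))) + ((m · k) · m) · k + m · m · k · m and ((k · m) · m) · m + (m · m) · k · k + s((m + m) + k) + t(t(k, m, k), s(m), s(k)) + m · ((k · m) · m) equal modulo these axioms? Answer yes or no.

Left:  s(m + m + k) + (k · m · m · m + t(t(k, m, k), s(m), s(k))) + ((m · k) · m) · k + m · m · k · m
  Flatten:  s(k + m + m) + k · m · m · m + t(t(k, m, k), s(m), s(k)) + k · k · m · m + k · m · m · m
  Order the arguments:  k · k · m · m + k · m · m · m + k · m · m · m + s(k + m + m) + t(t(k, m, k), s(m), s(k))
Right:  ((k · m) · m) · m + (m · m) · k · k + s((m + m) + k) + t(t(k, m, k), s(m), s(k)) + m · ((k · m) · m)
  Flatten:  k · m · m · m + k · k · m · m + s(k + m + m) + t(t(k, m, k), s(m), s(k)) + k · m · m · m
  Sort:  k · k · m · m + k · m · m · m + k · m · m · m + s(k + m + m) + t(t(k, m, k), s(m), s(k))

Answer: yes — both canonical forms are k · k · m · m + k · m · m · m + k · m · m · m + s(k + m + m) + t(t(k, m, k), s(m), s(k))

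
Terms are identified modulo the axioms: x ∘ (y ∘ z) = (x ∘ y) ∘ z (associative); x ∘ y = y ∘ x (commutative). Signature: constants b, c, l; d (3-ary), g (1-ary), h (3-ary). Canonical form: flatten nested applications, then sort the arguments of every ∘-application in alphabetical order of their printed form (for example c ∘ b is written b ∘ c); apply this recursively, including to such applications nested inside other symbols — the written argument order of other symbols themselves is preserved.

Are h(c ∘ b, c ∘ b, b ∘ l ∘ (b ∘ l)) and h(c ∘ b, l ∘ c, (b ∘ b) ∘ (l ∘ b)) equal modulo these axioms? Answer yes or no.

Left:  h(c ∘ b, c ∘ b, b ∘ l ∘ (b ∘ l))
  Work inside:  b ∘ l ∘ (b ∘ l)
  Un-nest:  b ∘ l ∘ b ∘ l
  Sort arguments:  b ∘ b ∘ l ∘ l
  Rebuild:  h(b ∘ c, b ∘ c, b ∘ b ∘ l ∘ l)
Right:  h(c ∘ b, l ∘ c, (b ∘ b) ∘ (l ∘ b))
  Work inside:  (b ∘ b) ∘ (l ∘ b)
  Un-nest:  b ∘ b ∘ l ∘ b
  Sort arguments:  b ∘ b ∘ b ∘ l
  Reassemble:  h(b ∘ c, c ∘ l, b ∘ b ∘ b ∘ l)

Answer: no — h(b ∘ c, b ∘ c, b ∘ b ∘ l ∘ l) vs h(b ∘ c, c ∘ l, b ∘ b ∘ b ∘ l)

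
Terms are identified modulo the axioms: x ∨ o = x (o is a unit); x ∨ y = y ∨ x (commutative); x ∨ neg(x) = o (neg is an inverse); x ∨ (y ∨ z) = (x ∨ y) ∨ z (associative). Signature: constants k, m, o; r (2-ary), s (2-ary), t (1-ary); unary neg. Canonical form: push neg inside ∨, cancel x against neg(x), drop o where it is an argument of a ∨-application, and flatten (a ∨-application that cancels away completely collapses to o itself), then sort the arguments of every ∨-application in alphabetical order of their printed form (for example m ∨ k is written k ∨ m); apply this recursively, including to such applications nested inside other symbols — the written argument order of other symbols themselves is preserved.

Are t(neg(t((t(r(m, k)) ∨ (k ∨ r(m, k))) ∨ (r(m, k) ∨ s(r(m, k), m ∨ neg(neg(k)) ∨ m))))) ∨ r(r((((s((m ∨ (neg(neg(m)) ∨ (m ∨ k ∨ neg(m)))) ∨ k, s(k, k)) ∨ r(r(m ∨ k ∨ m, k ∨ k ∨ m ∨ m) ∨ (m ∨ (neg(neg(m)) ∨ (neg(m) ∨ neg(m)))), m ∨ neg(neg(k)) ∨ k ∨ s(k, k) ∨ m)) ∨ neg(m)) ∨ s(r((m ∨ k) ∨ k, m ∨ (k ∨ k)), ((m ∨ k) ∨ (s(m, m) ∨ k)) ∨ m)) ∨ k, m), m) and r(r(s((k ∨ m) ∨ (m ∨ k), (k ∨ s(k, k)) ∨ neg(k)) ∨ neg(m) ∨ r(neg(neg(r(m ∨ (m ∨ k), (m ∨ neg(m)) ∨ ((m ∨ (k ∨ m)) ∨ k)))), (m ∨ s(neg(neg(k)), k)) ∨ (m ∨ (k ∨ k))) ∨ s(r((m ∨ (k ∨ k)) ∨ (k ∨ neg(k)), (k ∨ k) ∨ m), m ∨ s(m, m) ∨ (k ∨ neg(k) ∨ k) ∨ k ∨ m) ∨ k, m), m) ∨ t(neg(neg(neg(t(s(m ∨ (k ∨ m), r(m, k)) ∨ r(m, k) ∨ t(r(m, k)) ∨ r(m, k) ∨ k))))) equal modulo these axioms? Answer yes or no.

Answer: no — r(r(k ∨ neg(m) ∨ r(r(k ∨ m ∨ m, k ∨ k ∨ m ∨ m), k ∨ k ∨ m ∨ m ∨ s(k, k)) ∨ s(k ∨ k ∨ m ∨ m, s(k, k)) ∨ s(r(k ∨ k ∨ m, k ∨ k ∨ m), k ∨ k ∨ m ∨ m ∨ s(m, m)), m), m) ∨ t(neg(t(k ∨ r(m, k) ∨ r(m, k) ∨ s(r(m, k), k ∨ m ∨ m) ∨ t(r(m, k))))) vs r(r(k ∨ neg(m) ∨ r(r(k ∨ m ∨ m, k ∨ k ∨ m ∨ m), k ∨ k ∨ m ∨ m ∨ s(k, k)) ∨ s(k ∨ k ∨ m ∨ m, s(k, k)) ∨ s(r(k ∨ k ∨ m, k ∨ k ∨ m), k ∨ k ∨ m ∨ m ∨ s(m, m)), m), m) ∨ t(neg(t(k ∨ r(m, k) ∨ r(m, k) ∨ s(k ∨ m ∨ m, r(m, k)) ∨ t(r(m, k)))))

Derivation:
Left:  t(neg(t((t(r(m, k)) ∨ (k ∨ r(m, k))) ∨ (r(m, k) ∨ s(r(m, k), m ∨ neg(neg(k)) ∨ m))))) ∨ r(r((((s((m ∨ (neg(neg(m)) ∨ (m ∨ k ∨ neg(m)))) ∨ k, s(k, k)) ∨ r(r(m ∨ k ∨ m, k ∨ k ∨ m ∨ m) ∨ (m ∨ (neg(neg(m)) ∨ (neg(m) ∨ neg(m)))), m ∨ neg(neg(k)) ∨ k ∨ s(k, k) ∨ m)) ∨ neg(m)) ∨ s(r((m ∨ k) ∨ k, m ∨ (k ∨ k)), ((m ∨ k) ∨ (s(m, m) ∨ k)) ∨ m)) ∨ k, m), m)
  Push neg inside:  distribute neg over ∨ and collapse double neg
  Combine occurrences:  t(neg(t(k ∨ r(m, k) ∨ r(m, k) ∨ s(r(m, k), k ∨ m ∨ m) ∨ t(r(m, k))))) ∨ r(r(k ∨ neg(m) ∨ r(r(k ∨ m ∨ m, k ∨ k ∨ m ∨ m), k ∨ k ∨ m ∨ m ∨ s(k, k)) ∨ s(k ∨ k ∨ m ∨ m, s(k, k)) ∨ s(r(k ∨ k ∨ m, k ∨ k ∨ m), k ∨ k ∨ m ∨ m ∨ s(m, m)), m), m)
  Order the arguments:  r(r(k ∨ neg(m) ∨ r(r(k ∨ m ∨ m, k ∨ k ∨ m ∨ m), k ∨ k ∨ m ∨ m ∨ s(k, k)) ∨ s(k ∨ k ∨ m ∨ m, s(k, k)) ∨ s(r(k ∨ k ∨ m, k ∨ k ∨ m), k ∨ k ∨ m ∨ m ∨ s(m, m)), m), m) ∨ t(neg(t(k ∨ r(m, k) ∨ r(m, k) ∨ s(r(m, k), k ∨ m ∨ m) ∨ t(r(m, k)))))
Right:  r(r(s((k ∨ m) ∨ (m ∨ k), (k ∨ s(k, k)) ∨ neg(k)) ∨ neg(m) ∨ r(neg(neg(r(m ∨ (m ∨ k), (m ∨ neg(m)) ∨ ((m ∨ (k ∨ m)) ∨ k)))), (m ∨ s(neg(neg(k)), k)) ∨ (m ∨ (k ∨ k))) ∨ s(r((m ∨ (k ∨ k)) ∨ (k ∨ neg(k)), (k ∨ k) ∨ m), m ∨ s(m, m) ∨ (k ∨ neg(k) ∨ k) ∨ k ∨ m) ∨ k, m), m) ∨ t(neg(neg(neg(t(s(m ∨ (k ∨ m), r(m, k)) ∨ r(m, k) ∨ t(r(m, k)) ∨ r(m, k) ∨ k)))))
  Push neg inside:  distribute neg over ∨ and collapse double neg
  Collect:  r(r(k ∨ neg(m) ∨ r(r(k ∨ m ∨ m, k ∨ k ∨ m ∨ m), k ∨ k ∨ m ∨ m ∨ s(k, k)) ∨ s(k ∨ k ∨ m ∨ m, s(k, k)) ∨ s(r(k ∨ k ∨ m, k ∨ k ∨ m), k ∨ k ∨ m ∨ m ∨ s(m, m)), m), m) ∨ t(neg(t(k ∨ r(m, k) ∨ r(m, k) ∨ s(k ∨ m ∨ m, r(m, k)) ∨ t(r(m, k)))))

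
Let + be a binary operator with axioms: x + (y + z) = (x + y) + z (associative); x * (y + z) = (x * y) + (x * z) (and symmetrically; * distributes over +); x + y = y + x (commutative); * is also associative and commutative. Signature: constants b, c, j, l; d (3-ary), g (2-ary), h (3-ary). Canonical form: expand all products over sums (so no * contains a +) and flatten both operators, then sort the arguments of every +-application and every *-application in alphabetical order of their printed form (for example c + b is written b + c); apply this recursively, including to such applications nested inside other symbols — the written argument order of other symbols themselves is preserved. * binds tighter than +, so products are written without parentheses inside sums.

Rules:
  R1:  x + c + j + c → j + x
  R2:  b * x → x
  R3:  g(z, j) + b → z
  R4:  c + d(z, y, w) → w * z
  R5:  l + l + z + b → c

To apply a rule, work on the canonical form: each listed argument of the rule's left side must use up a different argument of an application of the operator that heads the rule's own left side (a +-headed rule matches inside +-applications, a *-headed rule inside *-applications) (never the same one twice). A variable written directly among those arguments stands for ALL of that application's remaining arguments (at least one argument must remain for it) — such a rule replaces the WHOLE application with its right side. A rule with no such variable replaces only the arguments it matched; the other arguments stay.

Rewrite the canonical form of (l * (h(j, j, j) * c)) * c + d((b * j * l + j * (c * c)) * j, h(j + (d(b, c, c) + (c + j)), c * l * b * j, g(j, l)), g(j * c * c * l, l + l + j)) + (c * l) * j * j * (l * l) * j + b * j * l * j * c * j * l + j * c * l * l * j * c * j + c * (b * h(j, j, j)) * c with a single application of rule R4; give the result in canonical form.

Canonical form:  b * c * c * h(j, j, j) + b * c * j * j * j * l * l + c * c * h(j, j, j) * l + c * c * j * j * j * l * l + c * j * j * j * l * l * l + d(b * j * j * l + c * c * j * j, h(c + d(b, c, c) + j + j, b * c * j * l, g(j, l)), g(c * c * j * l, j + l + l))
Apply R4:  consuming c, d(b, c, c);  w := c, y := c, z := b
Giving:  b * c * c * h(j, j, j) + b * c * j * j * j * l * l + c * c * h(j, j, j) * l + c * c * j * j * j * l * l + c * j * j * j * l * l * l + d(b * j * j * l + c * c * j * j, h(b * c + j + j, b * c * j * l, g(j, l)), g(c * c * j * l, j + l + l))

Answer: b * c * c * h(j, j, j) + b * c * j * j * j * l * l + c * c * h(j, j, j) * l + c * c * j * j * j * l * l + c * j * j * j * l * l * l + d(b * j * j * l + c * c * j * j, h(b * c + j + j, b * c * j * l, g(j, l)), g(c * c * j * l, j + l + l))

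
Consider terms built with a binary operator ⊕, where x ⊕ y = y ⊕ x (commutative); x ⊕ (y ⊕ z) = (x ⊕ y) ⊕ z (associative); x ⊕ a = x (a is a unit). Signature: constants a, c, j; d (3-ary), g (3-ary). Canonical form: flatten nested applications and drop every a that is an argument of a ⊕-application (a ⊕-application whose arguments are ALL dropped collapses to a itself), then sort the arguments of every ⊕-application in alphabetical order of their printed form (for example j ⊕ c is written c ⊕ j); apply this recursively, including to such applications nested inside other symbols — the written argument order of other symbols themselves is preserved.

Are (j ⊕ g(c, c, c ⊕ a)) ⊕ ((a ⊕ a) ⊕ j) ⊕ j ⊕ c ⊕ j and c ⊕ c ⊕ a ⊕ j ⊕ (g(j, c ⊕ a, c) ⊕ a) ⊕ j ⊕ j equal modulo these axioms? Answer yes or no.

Answer: no — c ⊕ g(c, c, c) ⊕ j ⊕ j ⊕ j ⊕ j vs c ⊕ c ⊕ g(j, c, c) ⊕ j ⊕ j ⊕ j

Derivation:
Left:  (j ⊕ g(c, c, c ⊕ a)) ⊕ ((a ⊕ a) ⊕ j) ⊕ j ⊕ c ⊕ j
  Flatten:  j ⊕ g(c, c, c ⊕ a) ⊕ a ⊕ a ⊕ j ⊕ j ⊕ c ⊕ j
  Inside:  g(c, c, c ⊕ a)  →  g(c, c, c)
  Drop the unit:  drop a (×2)
  Order the arguments:  c ⊕ g(c, c, c) ⊕ j ⊕ j ⊕ j ⊕ j
Right:  c ⊕ c ⊕ a ⊕ j ⊕ (g(j, c ⊕ a, c) ⊕ a) ⊕ j ⊕ j
  Flatten:  c ⊕ c ⊕ a ⊕ j ⊕ g(j, c ⊕ a, c) ⊕ a ⊕ j ⊕ j
  Inside:  g(j, c ⊕ a, c)  →  g(j, c, c)
  Unit:  drop a (×2)
  Sort:  c ⊕ c ⊕ g(j, c, c) ⊕ j ⊕ j ⊕ j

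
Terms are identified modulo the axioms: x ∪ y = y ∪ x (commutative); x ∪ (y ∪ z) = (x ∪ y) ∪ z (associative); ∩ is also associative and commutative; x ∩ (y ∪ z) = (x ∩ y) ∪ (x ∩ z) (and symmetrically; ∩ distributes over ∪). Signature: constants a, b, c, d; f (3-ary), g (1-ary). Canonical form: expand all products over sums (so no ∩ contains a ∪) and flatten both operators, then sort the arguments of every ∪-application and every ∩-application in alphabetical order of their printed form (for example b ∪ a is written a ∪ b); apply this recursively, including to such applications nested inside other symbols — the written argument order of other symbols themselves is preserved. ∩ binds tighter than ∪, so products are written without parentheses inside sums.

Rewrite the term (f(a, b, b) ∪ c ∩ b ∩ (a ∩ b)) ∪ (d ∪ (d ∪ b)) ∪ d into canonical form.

Flatten:  f(a, b, b) ∪ a ∩ b ∩ b ∩ c ∪ d ∪ d ∪ b ∪ d
Order the arguments:  a ∩ b ∩ b ∩ c ∪ b ∪ d ∪ d ∪ d ∪ f(a, b, b)

Answer: a ∩ b ∩ b ∩ c ∪ b ∪ d ∪ d ∪ d ∪ f(a, b, b)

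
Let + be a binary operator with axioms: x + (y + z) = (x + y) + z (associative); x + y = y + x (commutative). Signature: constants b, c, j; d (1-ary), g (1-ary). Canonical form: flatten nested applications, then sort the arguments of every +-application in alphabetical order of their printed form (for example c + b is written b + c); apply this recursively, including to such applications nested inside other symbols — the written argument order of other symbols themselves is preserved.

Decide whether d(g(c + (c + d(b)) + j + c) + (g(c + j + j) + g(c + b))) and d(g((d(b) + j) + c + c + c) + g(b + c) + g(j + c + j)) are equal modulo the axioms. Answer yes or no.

Left:  d(g(c + (c + d(b)) + j + c) + (g(c + j + j) + g(c + b)))
  Descend into:  g(c + (c + d(b)) + j + c) + (g(c + j + j) + g(c + b))
  Flatten:  g(c + (c + d(b)) + j + c) + g(c + j + j) + g(c + b)
  Simplify inside:  g(c + (c + d(b)) + j + c)  →  g(c + c + c + d(b) + j)
  Inside:  g(c + b)  →  g(b + c)
  Sort arguments:  g(b + c) + g(c + c + c + d(b) + j) + g(c + j + j)
  Rebuild:  d(g(b + c) + g(c + c + c + d(b) + j) + g(c + j + j))
Right:  d(g((d(b) + j) + c + c + c) + g(b + c) + g(j + c + j))
  Focus inside:  g((d(b) + j) + c + c + c) + g(b + c) + g(j + c + j)
  Simplify inside:  g((d(b) + j) + c + c + c)  →  g(c + c + c + d(b) + j)
  Inside:  g(j + c + j)  →  g(c + j + j)
  Sort:  g(b + c) + g(c + c + c + d(b) + j) + g(c + j + j)
  Put back:  d(g(b + c) + g(c + c + c + d(b) + j) + g(c + j + j))

Answer: yes — both canonical forms are d(g(b + c) + g(c + c + c + d(b) + j) + g(c + j + j))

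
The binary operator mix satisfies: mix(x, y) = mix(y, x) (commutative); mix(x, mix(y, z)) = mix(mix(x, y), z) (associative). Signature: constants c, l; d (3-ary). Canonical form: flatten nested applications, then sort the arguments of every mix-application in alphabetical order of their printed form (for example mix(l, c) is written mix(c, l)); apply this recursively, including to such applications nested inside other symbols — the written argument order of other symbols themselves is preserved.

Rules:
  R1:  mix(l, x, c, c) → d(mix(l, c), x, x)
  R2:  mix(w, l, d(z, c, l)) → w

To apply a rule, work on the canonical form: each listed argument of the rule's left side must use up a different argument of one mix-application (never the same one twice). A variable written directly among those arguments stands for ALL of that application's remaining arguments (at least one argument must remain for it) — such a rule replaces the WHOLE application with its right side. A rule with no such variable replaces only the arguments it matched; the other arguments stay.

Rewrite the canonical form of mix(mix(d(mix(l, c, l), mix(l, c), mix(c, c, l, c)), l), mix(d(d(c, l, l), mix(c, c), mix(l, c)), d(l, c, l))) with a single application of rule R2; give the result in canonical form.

Canonical form:  mix(d(d(c, l, l), mix(c, c), mix(c, l)), d(l, c, l), d(mix(c, l, l), mix(c, l), mix(c, c, c, l)), l)
R2 matches:  uses d(l, c, l), l;  w := mix(d(d(c, l, l), mix(c, c), mix(c, l)), d(mix(c, l, l), mix(c, l), mix(c, c, c, l))), z := l
The variable takes the whole remainder — replace the entire application.
New term:  mix(d(d(c, l, l), mix(c, c), mix(c, l)), d(mix(c, l, l), mix(c, l), mix(c, c, c, l)))

Answer: mix(d(d(c, l, l), mix(c, c), mix(c, l)), d(mix(c, l, l), mix(c, l), mix(c, c, c, l)))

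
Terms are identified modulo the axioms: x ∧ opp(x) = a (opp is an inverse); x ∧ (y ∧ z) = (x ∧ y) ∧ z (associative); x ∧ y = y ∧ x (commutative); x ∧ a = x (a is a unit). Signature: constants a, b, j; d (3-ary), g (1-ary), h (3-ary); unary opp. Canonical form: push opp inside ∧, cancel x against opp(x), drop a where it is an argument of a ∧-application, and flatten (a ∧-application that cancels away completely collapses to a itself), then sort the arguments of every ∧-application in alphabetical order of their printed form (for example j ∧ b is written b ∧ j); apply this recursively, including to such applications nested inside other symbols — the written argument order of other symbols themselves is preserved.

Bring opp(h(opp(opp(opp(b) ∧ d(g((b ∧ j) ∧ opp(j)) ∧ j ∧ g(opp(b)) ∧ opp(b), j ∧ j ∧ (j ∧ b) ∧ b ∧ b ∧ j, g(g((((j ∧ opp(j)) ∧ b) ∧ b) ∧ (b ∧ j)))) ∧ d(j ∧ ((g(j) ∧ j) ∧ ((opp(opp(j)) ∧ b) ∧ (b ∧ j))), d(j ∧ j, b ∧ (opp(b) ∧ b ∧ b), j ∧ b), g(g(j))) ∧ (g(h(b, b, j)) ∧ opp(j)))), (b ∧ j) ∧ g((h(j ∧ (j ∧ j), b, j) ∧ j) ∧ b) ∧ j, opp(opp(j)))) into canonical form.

Answer: opp(h(d(b ∧ b ∧ g(j) ∧ j ∧ j ∧ j ∧ j, d(j ∧ j, b ∧ b, b ∧ j), g(g(j))) ∧ d(g(b) ∧ g(opp(b)) ∧ j ∧ opp(b), b ∧ b ∧ b ∧ j ∧ j ∧ j ∧ j, g(g(b ∧ b ∧ b ∧ j))) ∧ g(h(b, b, j)) ∧ opp(b) ∧ opp(j), b ∧ g(b ∧ h(j ∧ j ∧ j, b, j) ∧ j) ∧ j ∧ j, j))

Derivation:
Push opp inside:  distribute opp over ∧ and collapse double opp
Collect:  opp(h(d(b ∧ b ∧ g(j) ∧ j ∧ j ∧ j ∧ j, d(j ∧ j, b ∧ b, b ∧ j), g(g(j))) ∧ d(g(b) ∧ g(opp(b)) ∧ j ∧ opp(b), b ∧ b ∧ b ∧ j ∧ j ∧ j ∧ j, g(g(b ∧ b ∧ b ∧ j))) ∧ g(h(b, b, j)) ∧ opp(b) ∧ opp(j), b ∧ g(b ∧ h(j ∧ j ∧ j, b, j) ∧ j) ∧ j ∧ j, j))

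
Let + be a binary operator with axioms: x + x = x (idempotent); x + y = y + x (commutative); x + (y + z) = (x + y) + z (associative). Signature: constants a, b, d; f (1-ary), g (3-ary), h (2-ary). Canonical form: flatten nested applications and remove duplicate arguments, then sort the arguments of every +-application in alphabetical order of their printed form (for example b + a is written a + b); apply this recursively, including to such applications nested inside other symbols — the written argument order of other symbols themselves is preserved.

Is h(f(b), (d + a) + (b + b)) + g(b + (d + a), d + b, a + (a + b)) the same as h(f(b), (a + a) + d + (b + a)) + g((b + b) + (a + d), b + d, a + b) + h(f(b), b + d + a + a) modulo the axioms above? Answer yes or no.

Answer: yes — both canonical forms are g(a + b + d, b + d, a + b) + h(f(b), a + b + d)

Derivation:
Left:  h(f(b), (d + a) + (b + b)) + g(b + (d + a), d + b, a + (a + b))
  Canonicalize subterm:  h(f(b), (d + a) + (b + b))  →  h(f(b), a + b + d)
  Inside:  g(b + (d + a), d + b, a + (a + b))  →  g(a + b + d, b + d, a + b)
  Order the arguments:  g(a + b + d, b + d, a + b) + h(f(b), a + b + d)
Right:  h(f(b), (a + a) + d + (b + a)) + g((b + b) + (a + d), b + d, a + b) + h(f(b), b + d + a + a)
  Simplify inside:  h(f(b), (a + a) + d + (b + a))  →  h(f(b), a + b + d)
  Canonicalize subterm:  g((b + b) + (a + d), b + d, a + b)  →  g(a + b + d, b + d, a + b)
  Canonicalize subterm:  h(f(b), b + d + a + a)  →  h(f(b), a + b + d)
  Deduplicate:  drop duplicate h(f(b), a + b + d)
  Sort arguments:  g(a + b + d, b + d, a + b) + h(f(b), a + b + d)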